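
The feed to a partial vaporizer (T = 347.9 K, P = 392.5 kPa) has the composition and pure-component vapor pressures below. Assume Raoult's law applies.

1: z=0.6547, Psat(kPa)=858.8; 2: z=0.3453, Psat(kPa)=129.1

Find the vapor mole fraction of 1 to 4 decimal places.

Raoult's law: Kᵢ = Pᵢˢᵃᵗ/P = Pᵢˢᵃᵗ/392.5.
  K_1 = 858.8/392.5 = 2.188025, K_2 = 129.1/392.5 = 0.328917
Iterate (Newton) starting at ψ = 0.44:
  ψ = 0.4400: g = 0.18198, g' = -0.7116 → ψ = 0.6957
  ψ = 0.6957: g = -0.00882, g' = -0.8241 → ψ = 0.6850
  ψ = 0.6850: g = -0.00006, g' = -0.8136 → ψ = 0.6849
Converged at ψ = 0.6849.
Compositions from xᵢ = zᵢ/(1+ψ(Kᵢ−1)), yᵢ = Kᵢxᵢ:
  1: x = 0.3610, y = 0.7898
  2: x = 0.6390, y = 0.2102

y_1 = 0.7898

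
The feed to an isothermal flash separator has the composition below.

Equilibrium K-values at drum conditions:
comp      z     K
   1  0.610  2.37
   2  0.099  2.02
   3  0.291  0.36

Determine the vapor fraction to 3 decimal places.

Material balance + equilibrium reduce to Σ zᵢ(Kᵢ−1)/(1+ψ(Kᵢ−1)) = 0.
g(0) = ΣzᵢKᵢ − 1 = 0.750 and g(1) = 1 − Σzᵢ/Kᵢ = -0.115, so a root lies in (0, 1).
Iterate (Newton) starting at ψ = 0.5:
  ψ = 0.500: g = 0.2890, g' = -0.706 → ψ = 0.909
  ψ = 0.909: g = -0.0209, g' = -0.937 → ψ = 0.887
  ψ = 0.887: g = -0.0004, g' = -0.899 → ψ = 0.886
Converged at ψ = 0.886.

ψ = 0.886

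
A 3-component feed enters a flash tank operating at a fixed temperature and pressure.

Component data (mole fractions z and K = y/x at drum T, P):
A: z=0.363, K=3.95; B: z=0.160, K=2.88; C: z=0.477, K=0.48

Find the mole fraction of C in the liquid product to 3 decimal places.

x_C = 0.831

Material balance + equilibrium reduce to Σ zᵢ(Kᵢ−1)/(1+V/F(Kᵢ−1)) = 0.
Feasibility: ΣzᵢKᵢ = 2.124, Σzᵢ/Kᵢ = 1.141 — both > 1, two phases present.
Iterate (Newton) starting at V/F = 0.55:
  V/F = 0.550: g = 0.2088, g' = -0.849 → V/F = 0.796
  V/F = 0.796: g = 0.0171, g' = -0.748 → V/F = 0.819
Converged at V/F = 0.819.
Compositions from xᵢ = zᵢ/(1+V/F(Kᵢ−1)), yᵢ = Kᵢxᵢ:
  A: x = 0.106, y = 0.420
  B: x = 0.063, y = 0.181
  C: x = 0.831, y = 0.399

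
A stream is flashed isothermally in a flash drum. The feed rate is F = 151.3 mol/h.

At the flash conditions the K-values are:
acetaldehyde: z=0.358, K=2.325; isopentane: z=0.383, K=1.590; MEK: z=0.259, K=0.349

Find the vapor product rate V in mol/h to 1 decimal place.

Iterate (Newton) starting at β = 0.5:
  β = 0.500: g = 0.2098, g' = -0.548 → β = 0.883
  β = 0.883: g = -0.0292, g' = -0.798 → β = 0.846
  β = 0.846: g = -0.0010, g' = -0.743 → β = 0.845
Converged at β = 0.845.
Then V = β·F = 0.8448·151.3 = 127.8 mol/h and L = F − V = 23.5 mol/h.

V = 127.8 mol/h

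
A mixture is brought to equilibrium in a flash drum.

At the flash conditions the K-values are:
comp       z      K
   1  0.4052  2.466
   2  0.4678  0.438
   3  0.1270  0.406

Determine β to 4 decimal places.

Rachford–Rice: g(β) = Σ zᵢ(Kᵢ−1)/(1+β(Kᵢ−1)) = 0.
Feasibility: ΣzᵢKᵢ = 1.2557, Σzᵢ/Kᵢ = 1.5452 — both > 1, two phases present.
Newton–Raphson from β = 0.5:
  β = 0.5000: g = -0.13019, g' = -0.6664 → β = 0.3047
  β = 0.3047: g = 0.00131, g' = -0.6980 → β = 0.3065
Converged at β = 0.3065.

β = 0.3065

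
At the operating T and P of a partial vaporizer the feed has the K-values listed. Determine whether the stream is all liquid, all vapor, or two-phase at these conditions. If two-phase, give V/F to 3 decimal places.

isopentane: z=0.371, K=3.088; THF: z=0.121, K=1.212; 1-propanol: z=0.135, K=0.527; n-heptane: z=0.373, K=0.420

ΣzᵢKᵢ = 1.520; Σzᵢ/Kᵢ = 1.364.
Both exceed 1, so a two-phase solution exists.
Let ψ = V/F and solve Σ zᵢ(Kᵢ−1)/(1+ψ(Kᵢ−1)) = 0.
Newton iteration, ψ⁰ = 0.35:
  ψ = 0.350: g = 0.1235, g' = -0.786 → ψ = 0.507
  ψ = 0.507: g = 0.0089, g' = -0.690 → ψ = 0.520
Converged at ψ = 0.520.

two-phase, V/F = 0.520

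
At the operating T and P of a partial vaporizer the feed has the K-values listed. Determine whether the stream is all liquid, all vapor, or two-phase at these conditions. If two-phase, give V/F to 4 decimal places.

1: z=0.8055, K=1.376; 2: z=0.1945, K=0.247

two-phase, V/F = 0.5524

ΣzᵢKᵢ = 1.1564; Σzᵢ/Kᵢ = 1.3728.
Both exceed 1, so a two-phase solution exists.
Material balance + equilibrium reduce to Σ zᵢ(Kᵢ−1)/(1+ψ(Kᵢ−1)) = 0.
Binary case is linear: z₁(K₁−1)(1+ψ(K₂−1)) + z₂(K₂−1)(1+ψ(K₁−1)) = 0
⇒ ψ = [z₁(K₁−1)+z₂(K₂−1)] / [−(K₁−1)(K₂−1)] = 0.15641/0.28313 = 0.5524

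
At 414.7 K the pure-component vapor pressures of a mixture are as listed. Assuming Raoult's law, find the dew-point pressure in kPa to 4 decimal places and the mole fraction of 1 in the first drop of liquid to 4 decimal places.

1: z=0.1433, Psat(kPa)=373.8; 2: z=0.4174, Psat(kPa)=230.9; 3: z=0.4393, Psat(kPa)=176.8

At the dew point ψ → 1, so Σzᵢ/Kᵢ = 1 with Kᵢ = Pᵢˢᵃᵗ/P ⇒ 1/P = Σzᵢ/Pᵢˢᵃᵗ.
1/P = 0.1433/373.8 + 0.4174/230.9 + 0.4393/176.8 = 0.0046758 ⇒ P = 213.8673 kPa
xᵢ = zᵢP/Pᵢˢᵃᵗ ⇒ x_1 = 0.1433·213.8673/373.8 = 0.0820

Pdew = 213.8673 kPa, x_1 = 0.0820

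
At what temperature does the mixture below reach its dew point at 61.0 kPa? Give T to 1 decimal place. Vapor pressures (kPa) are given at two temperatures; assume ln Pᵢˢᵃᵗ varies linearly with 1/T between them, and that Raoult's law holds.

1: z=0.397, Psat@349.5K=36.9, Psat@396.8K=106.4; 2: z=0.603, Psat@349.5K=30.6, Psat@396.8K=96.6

T = 374.2 K

Dew-point temperature: Σzᵢ·P/Pᵢˢᵃᵗ(T) = 1. Interpolate ln Pᵢˢᵃᵗ = aᵢ + bᵢ/T.
  T = 349.5 K: ΣzᵢP/Pᵢˢᵃᵗ = 1.8583
  T = 396.8 K: ΣzᵢP/Pᵢˢᵃᵗ = 0.6084
  T = 373.1 K: ΣzᵢP/Pᵢˢᵃᵗ = 1.0273
  T = 385.0 K: ΣzᵢP/Pᵢˢᵃᵗ = 0.7833
  T = 379.1 K: ΣzᵢP/Pᵢˢᵃᵗ = 0.8941
  T = 376.1 K: ΣzᵢP/Pᵢˢᵃᵗ = 0.9578
  T = 374.6 K: ΣzᵢP/Pᵢˢᵃᵗ = 0.9918
  T = 373.9 K: ΣzᵢP/Pᵢˢᵃᵗ = 1.0082
Interpolating between 373.9 K and 374.6 K gives T ≈ 374.2 K.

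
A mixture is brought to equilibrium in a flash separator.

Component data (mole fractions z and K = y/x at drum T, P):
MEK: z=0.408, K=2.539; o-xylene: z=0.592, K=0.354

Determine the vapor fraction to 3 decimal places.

ψ = 0.247

Binary case is linear: z₁(K₁−1)(1+ψ(K₂−1)) + z₂(K₂−1)(1+ψ(K₁−1)) = 0
⇒ ψ = [z₁(K₁−1)+z₂(K₂−1)] / [−(K₁−1)(K₂−1)] = 0.2455/0.9942 = 0.247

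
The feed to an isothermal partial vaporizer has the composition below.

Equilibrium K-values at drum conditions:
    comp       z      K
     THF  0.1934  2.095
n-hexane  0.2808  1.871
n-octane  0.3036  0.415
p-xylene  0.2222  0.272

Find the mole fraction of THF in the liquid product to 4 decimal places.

Rachford–Rice: g(ψ) = Σ zᵢ(Kᵢ−1)/(1+ψ(Kᵢ−1)) = 0.
Check two-phase: ΣzᵢKᵢ = 1.1170 > 1 and Σzᵢ/Kᵢ = 1.7909 > 1, so g(0) = 0.1170 > 0 and g(1) = -0.7909 < 0.
Iterate (Newton) starting at ψ = 0.69:
  ψ = 0.6900: g = -0.34946, g' = -0.9260 → ψ = 0.3126
  ψ = 0.3126: g = -0.07677, g' = -0.6133 → ψ = 0.1874
  ψ = 0.1874: g = -0.00083, g' = -0.6061 → ψ = 0.1861
Converged at ψ = 0.1861.
Compositions from xᵢ = zᵢ/(1+ψ(Kᵢ−1)), yᵢ = Kᵢxᵢ:
  THF: x = 0.1607, y = 0.3366
  n-hexane: x = 0.2416, y = 0.4521
  n-octane: x = 0.3407, y = 0.1414
  p-xylene: x = 0.2570, y = 0.0699

x_THF = 0.1607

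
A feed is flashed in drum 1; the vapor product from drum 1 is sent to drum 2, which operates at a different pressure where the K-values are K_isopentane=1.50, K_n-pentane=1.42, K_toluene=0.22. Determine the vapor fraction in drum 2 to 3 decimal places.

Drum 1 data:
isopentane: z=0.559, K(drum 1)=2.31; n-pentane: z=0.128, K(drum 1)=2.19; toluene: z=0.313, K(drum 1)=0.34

Drum 1:
Let ψ₁ = V/F and solve Σ zᵢ(Kᵢ−1)/(1+ψ₁(Kᵢ−1)) = 0.
Check two-phase: ΣzᵢKᵢ = 1.678 > 1 and Σzᵢ/Kᵢ = 1.221 > 1, so g(0) = 0.678 > 0 and g(1) = -0.221 < 0.
Newton iteration, ψ₁⁰ = 0.55:
  ψ₁ = 0.550: g = 0.1934, g' = -0.726 → ψ₁ = 0.816
  ψ₁ = 0.816: g = -0.0167, g' = -0.911 → ψ₁ = 0.798
Converged at ψ₁ = 0.798.
Drum-1 compositions:
  isopentane: x = 0.273, y = 0.631
  n-pentane: x = 0.066, y = 0.144
  toluene: x = 0.661, y = 0.225
Drum-2 feed = drum-1 vapor: z₂ = (0.6315, 0.1438, 0.2247).
Drum 2:
Let ψ₂ = V/F and solve Σ zᵢ(Kᵢ−1)/(1+ψ₂(Kᵢ−1)) = 0.
g(0) = ΣzᵢKᵢ − 1 = 0.201 and g(1) = 1 − Σzᵢ/Kᵢ = -0.544, so a root lies in (0, 1).
Newton–Raphson from ψ₂ = 0.5:
  ψ₂ = 0.500: g = 0.0151, g' = -0.486 → ψ₂ = 0.531
  ψ₂ = 0.531: g = -0.0004, g' = -0.514 → ψ₂ = 0.530
Converged at ψ₂ = 0.530.
  isopentane: x = 0.499, y = 0.749
  n-pentane: x = 0.118, y = 0.167
  toluene: x = 0.383, y = 0.084

V/F (drum 2) = 0.530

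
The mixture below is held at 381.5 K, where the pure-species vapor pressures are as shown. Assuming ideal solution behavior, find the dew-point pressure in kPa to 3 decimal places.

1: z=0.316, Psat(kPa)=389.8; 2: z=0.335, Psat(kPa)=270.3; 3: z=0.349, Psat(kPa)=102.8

At the dew point ψ → 1, so Σzᵢ/Kᵢ = 1 with Kᵢ = Pᵢˢᵃᵗ/P ⇒ 1/P = Σzᵢ/Pᵢˢᵃᵗ.
1/P = 0.316/389.8 + 0.335/270.3 + 0.349/102.8 = 0.005445 ⇒ P = 183.655 kPa

Pdew = 183.655 kPa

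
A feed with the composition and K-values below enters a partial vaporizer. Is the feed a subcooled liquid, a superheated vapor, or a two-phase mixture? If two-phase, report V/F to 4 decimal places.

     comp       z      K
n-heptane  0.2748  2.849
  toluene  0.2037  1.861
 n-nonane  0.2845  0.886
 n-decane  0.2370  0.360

ΣzᵢKᵢ = 1.4994; Σzᵢ/Kᵢ = 1.1854.
Both exceed 1, so a two-phase solution exists.
Material balance + equilibrium reduce to Σ zᵢ(Kᵢ−1)/(1+ψ(Kᵢ−1)) = 0.
Newton iteration, ψ⁰ = 0.44:
  ψ = 0.4400: g = 0.16209, g' = -0.5573 → ψ = 0.7309
  ψ = 0.7309: g = 0.00338, g' = -0.5739 → ψ = 0.7367
Converged at ψ = 0.7367.

two-phase, V/F = 0.7367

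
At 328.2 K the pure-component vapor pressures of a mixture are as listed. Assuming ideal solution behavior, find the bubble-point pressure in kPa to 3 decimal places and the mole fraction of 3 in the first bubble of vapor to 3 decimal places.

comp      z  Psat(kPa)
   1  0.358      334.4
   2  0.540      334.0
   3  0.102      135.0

Pbub = 313.845 kPa, y_3 = 0.044

At the bubble point ψ → 0, so ΣzᵢKᵢ = 1 with Kᵢ = Pᵢˢᵃᵗ/P ⇒ P = ΣzᵢPᵢˢᵃᵗ.
P = 0.358·334.4 + 0.540·334.0 + 0.102·135.0 = 313.845 kPa
yᵢ = zᵢPᵢˢᵃᵗ/P ⇒ y_3 = 0.102·135.0/313.845 = 0.044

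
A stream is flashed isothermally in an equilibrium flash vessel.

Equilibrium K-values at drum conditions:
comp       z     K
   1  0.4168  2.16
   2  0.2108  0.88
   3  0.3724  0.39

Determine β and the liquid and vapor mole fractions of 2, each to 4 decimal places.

Let β = V/F and solve Σ zᵢ(Kᵢ−1)/(1+β(Kᵢ−1)) = 0.
Feasibility: ΣzᵢKᵢ = 1.2310, Σzᵢ/Kᵢ = 1.3874 — both > 1, two phases present.
Newton iteration, β⁰ = 0.5:
  β = 0.5000: g = -0.04776, g' = -0.5150 → β = 0.4073
  β = 0.4073: g = -0.00048, g' = -0.5074 → β = 0.4063
Converged at β = 0.4063.
Compositions from xᵢ = zᵢ/(1+β(Kᵢ−1)), yᵢ = Kᵢxᵢ:
  1: x = 0.2833, y = 0.6119
  2: x = 0.2216, y = 0.1950
  3: x = 0.4951, y = 0.1931

β = 0.4063, x_2 = 0.2216, y_2 = 0.1950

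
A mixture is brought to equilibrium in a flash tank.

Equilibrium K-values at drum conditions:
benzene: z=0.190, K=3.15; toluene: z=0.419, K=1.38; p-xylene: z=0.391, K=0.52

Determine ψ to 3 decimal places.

ψ = 0.716

Let ψ = V/F and solve Σ zᵢ(Kᵢ−1)/(1+ψ(Kᵢ−1)) = 0.
g(0) = ΣzᵢKᵢ − 1 = 0.380 and g(1) = 1 − Σzᵢ/Kᵢ = -0.116, so a root lies in (0, 1).
Iterate (Newton) starting at ψ = 0.5:
  ψ = 0.500: g = 0.0837, g' = -0.403 → ψ = 0.708
  ψ = 0.708: g = 0.0032, g' = -0.382 → ψ = 0.716
Converged at ψ = 0.716.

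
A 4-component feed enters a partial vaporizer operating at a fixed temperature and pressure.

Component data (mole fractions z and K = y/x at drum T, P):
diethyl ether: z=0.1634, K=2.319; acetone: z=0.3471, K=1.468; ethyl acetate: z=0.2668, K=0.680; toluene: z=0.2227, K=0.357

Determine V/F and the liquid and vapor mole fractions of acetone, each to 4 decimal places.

Material balance + equilibrium reduce to Σ zᵢ(Kᵢ−1)/(1+V/F(Kᵢ−1)) = 0.
g(0) = ΣzᵢKᵢ − 1 = 0.1494 and g(1) = 1 − Σzᵢ/Kᵢ = -0.3231, so a root lies in (0, 1).
Newton iteration, V/F⁰ = 0.5:
  V/F = 0.5000: g = -0.05117, g' = -0.3919 → V/F = 0.3694
  V/F = 0.3694: g = -0.00122, g' = -0.3773 → V/F = 0.3662
Converged at V/F = 0.3662.
Compositions from xᵢ = zᵢ/(1+V/F(Kᵢ−1)), yᵢ = Kᵢxᵢ:
  diethyl ether: x = 0.1102, y = 0.2555
  acetone: x = 0.2963, y = 0.4350
  ethyl acetate: x = 0.3022, y = 0.2055
  toluene: x = 0.2913, y = 0.1040

V/F = 0.3662, x_acetone = 0.2963, y_acetone = 0.4350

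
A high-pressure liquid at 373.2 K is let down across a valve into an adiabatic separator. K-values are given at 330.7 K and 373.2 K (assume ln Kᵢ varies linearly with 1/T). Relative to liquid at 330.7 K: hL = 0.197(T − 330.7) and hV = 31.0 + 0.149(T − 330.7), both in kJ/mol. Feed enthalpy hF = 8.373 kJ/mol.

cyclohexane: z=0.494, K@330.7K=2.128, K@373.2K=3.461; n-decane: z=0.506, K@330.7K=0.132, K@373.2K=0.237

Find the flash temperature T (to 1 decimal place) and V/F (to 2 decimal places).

T = 339.7 K, V/F = 0.22

Adiabatic flash: solve Rachford–Rice at each trial T, then check hF = ψ·hV(T) + (1−ψ)·hL(T).
  T = 330.7 K: K = (2.128, 0.132), RR gives ψ = 0.121, H_out = 3.737 kJ/mol
  T = 373.2 K: K = (3.461, 0.237), RR gives ψ = 0.442, H_out = 21.168 kJ/mol
  T = 351.9 K: K = (2.752, 0.180), RR gives ψ = 0.314, H_out = 13.580 kJ/mol
  T = 341.3 K: K = (2.430, 0.155), RR gives ψ = 0.231, H_out = 9.120 kJ/mol
  T = 336.0 K: K = (2.276, 0.143), RR gives ψ = 0.180, H_out = 6.580 kJ/mol
  T = 338.6 K: K = (2.351, 0.149), RR gives ψ = 0.206, H_out = 7.859 kJ/mol
  T = 340.0 K: K = (2.392, 0.152), RR gives ψ = 0.219, H_out = 8.521 kJ/mol
Linear interpolation between T = 338.6 (H_out = 7.859) and T = 340.0 (H_out = 8.521) on hF = 8.373 gives T ≈ 339.7 K, at which ψ = 0.22.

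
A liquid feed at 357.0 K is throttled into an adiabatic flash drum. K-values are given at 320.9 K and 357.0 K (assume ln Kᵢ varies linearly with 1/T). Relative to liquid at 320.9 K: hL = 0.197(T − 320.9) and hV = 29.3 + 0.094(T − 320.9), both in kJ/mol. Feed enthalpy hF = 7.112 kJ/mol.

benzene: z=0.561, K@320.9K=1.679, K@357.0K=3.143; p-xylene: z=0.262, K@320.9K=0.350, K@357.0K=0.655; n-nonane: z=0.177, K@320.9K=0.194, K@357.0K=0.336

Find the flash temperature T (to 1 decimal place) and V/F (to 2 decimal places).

T = 323.5 K, V/F = 0.23

Adiabatic flash: solve Rachford–Rice at each trial T, then check hF = ψ·hV(T) + (1−ψ)·hL(T).
  T = 320.9 K: K = (1.679, 0.350, 0.194), RR gives ψ = 0.139, H_out = 4.084 kJ/mol
  T = 357.0 K: K = (3.143, 0.655, 0.336), RR gives ψ = 0.885, H_out = 29.749 kJ/mol
  T = 338.9 K: K = (2.334, 0.486, 0.259), RR gives ψ = 0.580, H_out = 19.471 kJ/mol
  T = 329.9 K: K = (1.988, 0.414, 0.225), RR gives ψ = 0.397, H_out = 13.047 kJ/mol
  T = 325.4 K: K = (1.829, 0.381, 0.209), RR gives ψ = 0.283, H_out = 9.046 kJ/mol
  T = 323.1 K: K = (1.751, 0.365, 0.201), RR gives ψ = 0.214, H_out = 6.662 kJ/mol
Linear interpolation between T = 323.1 (H_out = 6.662) and T = 325.4 (H_out = 9.046) on hF = 7.112 gives T ≈ 323.5 K, at which ψ = 0.23.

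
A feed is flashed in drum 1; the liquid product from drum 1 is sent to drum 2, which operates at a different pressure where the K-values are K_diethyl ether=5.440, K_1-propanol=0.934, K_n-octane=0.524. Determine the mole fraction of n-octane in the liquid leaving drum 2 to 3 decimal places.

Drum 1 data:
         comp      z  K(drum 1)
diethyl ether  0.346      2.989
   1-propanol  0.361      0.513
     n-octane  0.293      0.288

Drum 1:
Iterate (Newton) starting at ψ₁ = 0.5:
  ψ₁ = 0.500: g = -0.2113, g' = -0.852 → ψ₁ = 0.252
  ψ₁ = 0.252: g = 0.0038, g' = -0.939 → ψ₁ = 0.256
Converged at ψ₁ = 0.256.
Drum-1 compositions:
  diethyl ether: x = 0.229, y = 0.685
  1-propanol: x = 0.412, y = 0.212
  n-octane: x = 0.358, y = 0.103
Drum-2 feed = drum-1 liquid: z₂ = (0.2292, 0.4124, 0.3583).
Drum 2:
Material balance + equilibrium reduce to Σ zᵢ(Kᵢ−1)/(1+ψ₂(Kᵢ−1)) = 0.
Check two-phase: ΣzᵢKᵢ = 1.820 > 1 and Σzᵢ/Kᵢ = 1.168 > 1, so g(0) = 0.820 > 0 and g(1) = -0.168 < 0.
Newton iteration, ψ₂⁰ = 0.5:
  ψ₂ = 0.500: g = 0.0641, g' = -0.578 → ψ₂ = 0.611
  ψ₂ = 0.611: g = 0.0053, g' = -0.491 → ψ₂ = 0.622
Converged at ψ₂ = 0.622.
  diethyl ether: x = 0.061, y = 0.332
  1-propanol: x = 0.430, y = 0.402
  n-octane: x = 0.509, y = 0.267

x_n-octane (drum 2) = 0.509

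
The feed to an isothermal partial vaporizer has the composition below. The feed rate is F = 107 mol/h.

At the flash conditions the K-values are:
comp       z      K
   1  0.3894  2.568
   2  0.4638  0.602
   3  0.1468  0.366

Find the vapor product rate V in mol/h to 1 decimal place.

Rachford–Rice: g(β) = Σ zᵢ(Kᵢ−1)/(1+β(Kᵢ−1)) = 0.
g(0) = ΣzᵢKᵢ − 1 = 0.3329 and g(1) = 1 − Σzᵢ/Kᵢ = -0.3232, so a root lies in (0, 1).
Newton–Raphson from β = 0.37:
  β = 0.3700: g = 0.04834, g' = -0.5852 → β = 0.4526
  β = 0.4526: g = 0.00145, g' = -0.5529 → β = 0.4552
Converged at β = 0.4552.
Then V = β·F = 0.4552·107 = 48.7 mol/h and L = F − V = 58.3 mol/h.

V = 48.7 mol/h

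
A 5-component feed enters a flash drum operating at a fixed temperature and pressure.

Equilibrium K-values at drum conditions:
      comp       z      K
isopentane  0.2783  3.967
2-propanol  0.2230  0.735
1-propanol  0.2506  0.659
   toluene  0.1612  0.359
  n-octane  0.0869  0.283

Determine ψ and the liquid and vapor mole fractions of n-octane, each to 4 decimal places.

ψ = 0.3825, x_n-octane = 0.1197, y_n-octane = 0.0339

Newton iteration, ψ⁰ = 0.5:
  ψ = 0.5000: g = -0.08785, g' = -0.7124 → ψ = 0.3767
  ψ = 0.3767: g = 0.00465, g' = -0.8030 → ψ = 0.3825
Converged at ψ = 0.3825.
Compositions from xᵢ = zᵢ/(1+ψ(Kᵢ−1)), yᵢ = Kᵢxᵢ:
  isopentane: x = 0.1304, y = 0.5171
  2-propanol: x = 0.2482, y = 0.1824
  1-propanol: x = 0.2882, y = 0.1899
  toluene: x = 0.2136, y = 0.0767
  n-octane: x = 0.1197, y = 0.0339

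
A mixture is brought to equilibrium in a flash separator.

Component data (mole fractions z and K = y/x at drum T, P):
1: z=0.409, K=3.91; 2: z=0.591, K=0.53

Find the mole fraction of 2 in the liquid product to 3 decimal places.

x_2 = 0.861

Rachford–Rice: g(ψ) = Σ zᵢ(Kᵢ−1)/(1+ψ(Kᵢ−1)) = 0.
Check two-phase: ΣzᵢKᵢ = 1.912 > 1 and Σzᵢ/Kᵢ = 1.220 > 1, so g(0) = 0.912 > 0 and g(1) = -0.220 < 0.
Newton iteration, ψ⁰ = 0.5:
  ψ = 0.500: g = 0.1217, g' = -0.798 → ψ = 0.653
  ψ = 0.653: g = 0.0099, g' = -0.684 → ψ = 0.667
Converged at ψ = 0.667.
Compositions from xᵢ = zᵢ/(1+ψ(Kᵢ−1)), yᵢ = Kᵢxᵢ:
  1: x = 0.139, y = 0.544
  2: x = 0.861, y = 0.456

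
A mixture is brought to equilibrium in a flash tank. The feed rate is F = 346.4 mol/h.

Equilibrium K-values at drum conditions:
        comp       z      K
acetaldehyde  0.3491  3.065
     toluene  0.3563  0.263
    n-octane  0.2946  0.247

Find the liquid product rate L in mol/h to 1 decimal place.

L = 293.1 mol/h

Rachford–Rice: g(V/F) = Σ zᵢ(Kᵢ−1)/(1+V/F(Kᵢ−1)) = 0.
Check two-phase: ΣzᵢKᵢ = 1.2365 > 1 and Σzᵢ/Kᵢ = 2.6614 > 1, so g(0) = 0.2365 > 0 and g(1) = -1.6614 < 0.
Newton–Raphson from V/F = 0.5:
  V/F = 0.5000: g = -0.41693, g' = -1.2753 → V/F = 0.1731
  V/F = 0.1731: g = -0.02499, g' = -1.2830 → V/F = 0.1536
  V/F = 0.1536: g = 0.00033, g' = -1.3177 → V/F = 0.1539
Converged at V/F = 0.1539.
Then V = V/F·F = 0.1539·346.4 = 53.3 mol/h and L = F − V = 293.1 mol/h.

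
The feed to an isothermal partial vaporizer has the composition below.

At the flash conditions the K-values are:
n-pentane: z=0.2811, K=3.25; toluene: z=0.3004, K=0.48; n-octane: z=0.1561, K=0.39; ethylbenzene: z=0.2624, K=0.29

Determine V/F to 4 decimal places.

Rachford–Rice: g(V/F) = Σ zᵢ(Kᵢ−1)/(1+V/F(Kᵢ−1)) = 0.
Feasibility: ΣzᵢKᵢ = 1.1947, Σzᵢ/Kᵢ = 2.0174 — both > 1, two phases present.
Newton–Raphson from V/F = 0.45:
  V/F = 0.4500: g = -0.29468, g' = -0.8858 → V/F = 0.1173
  V/F = 0.1173: g = 0.02823, g' = -1.2076 → V/F = 0.1407
  V/F = 0.1407: g = 0.00071, g' = -1.1483 → V/F = 0.1413
Converged at V/F = 0.1413.

V/F = 0.1413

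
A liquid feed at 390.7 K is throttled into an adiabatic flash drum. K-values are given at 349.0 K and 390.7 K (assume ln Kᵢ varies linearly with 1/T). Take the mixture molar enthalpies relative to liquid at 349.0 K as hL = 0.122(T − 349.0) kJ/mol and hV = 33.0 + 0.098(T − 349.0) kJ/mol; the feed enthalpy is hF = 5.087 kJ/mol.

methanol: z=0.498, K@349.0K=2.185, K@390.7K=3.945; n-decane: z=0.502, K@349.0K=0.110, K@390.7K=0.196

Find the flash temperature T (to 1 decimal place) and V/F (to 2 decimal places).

Adiabatic flash: solve Rachford–Rice at each trial T, then check hF = ψ·hV(T) + (1−ψ)·hL(T).
  T = 349.0 K: K = (2.185, 0.110), RR gives ψ = 0.136, H_out = 4.485 kJ/mol
  T = 390.7 K: K = (3.945, 0.196), RR gives ψ = 0.449, H_out = 19.453 kJ/mol
  T = 369.9 K: K = (2.987, 0.149), RR gives ψ = 0.333, H_out = 13.366 kJ/mol
  T = 359.4 K: K = (2.565, 0.129), RR gives ψ = 0.251, H_out = 9.479 kJ/mol
  T = 354.2 K: K = (2.370, 0.119), RR gives ψ = 0.199, H_out = 7.173 kJ/mol
  T = 351.6 K: K = (2.276, 0.114), RR gives ψ = 0.169, H_out = 5.886 kJ/mol
  T = 350.3 K: K = (2.230, 0.112), RR gives ψ = 0.153, H_out = 5.201 kJ/mol
Linear interpolation between T = 349.0 (H_out = 4.485) and T = 350.3 (H_out = 5.201) on hF = 5.087 gives T ≈ 350.1 K, at which ψ = 0.15.

T = 350.1 K, V/F = 0.15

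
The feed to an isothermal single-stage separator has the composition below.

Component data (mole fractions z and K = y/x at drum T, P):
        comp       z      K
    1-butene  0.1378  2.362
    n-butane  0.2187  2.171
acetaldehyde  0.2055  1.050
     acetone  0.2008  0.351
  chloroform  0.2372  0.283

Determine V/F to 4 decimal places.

V/F = 0.2268

Material balance + equilibrium reduce to Σ zᵢ(Kᵢ−1)/(1+V/F(Kᵢ−1)) = 0.
Check two-phase: ΣzᵢKᵢ = 1.1537 > 1 and Σzᵢ/Kᵢ = 1.7650 > 1, so g(0) = 0.1537 > 0 and g(1) = -0.7650 < 0.
Newton iteration, V/F⁰ = 0.5:
  V/F = 0.5000: g = -0.17484, g' = -0.6919 → V/F = 0.2473
  V/F = 0.2473: g = -0.01284, g' = -0.6240 → V/F = 0.2267
  V/F = 0.2267: g = 0.00003, g' = -0.6271 → V/F = 0.2268
Converged at V/F = 0.2268.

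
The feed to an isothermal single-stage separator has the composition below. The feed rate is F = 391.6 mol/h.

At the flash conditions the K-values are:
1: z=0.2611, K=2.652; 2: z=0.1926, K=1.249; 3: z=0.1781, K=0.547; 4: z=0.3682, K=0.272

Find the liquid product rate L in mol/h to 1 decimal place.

Newton iteration, ψ⁰ = 0.42:
  ψ = 0.4200: g = -0.18767, g' = -0.7188 → ψ = 0.1589
  ψ = 0.1589: g = -0.00226, g' = -0.7501 → ψ = 0.1559
Converged at ψ = 0.1559.
Then V = ψ·F = 0.1559·391.6 = 61.0 mol/h and L = F − V = 330.6 mol/h.

L = 330.6 mol/h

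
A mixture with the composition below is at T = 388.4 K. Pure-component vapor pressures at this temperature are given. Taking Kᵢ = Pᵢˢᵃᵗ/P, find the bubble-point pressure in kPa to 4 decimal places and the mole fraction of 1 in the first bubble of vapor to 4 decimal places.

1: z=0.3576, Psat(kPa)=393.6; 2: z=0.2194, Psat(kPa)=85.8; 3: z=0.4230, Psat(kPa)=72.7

Pbub = 190.3280 kPa, y_1 = 0.7395

At the bubble point ψ → 0, so ΣzᵢKᵢ = 1 with Kᵢ = Pᵢˢᵃᵗ/P ⇒ P = ΣzᵢPᵢˢᵃᵗ.
P = 0.3576·393.6 + 0.2194·85.8 + 0.4230·72.7 = 190.3280 kPa
yᵢ = zᵢPᵢˢᵃᵗ/P ⇒ y_1 = 0.3576·393.6/190.3280 = 0.7395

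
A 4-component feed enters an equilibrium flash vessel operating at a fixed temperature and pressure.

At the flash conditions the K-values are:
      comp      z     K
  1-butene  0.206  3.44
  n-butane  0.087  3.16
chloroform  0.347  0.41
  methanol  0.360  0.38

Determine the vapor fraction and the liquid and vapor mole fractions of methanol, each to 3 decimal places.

Material balance + equilibrium reduce to Σ zᵢ(Kᵢ−1)/(1+ψ(Kᵢ−1)) = 0.
Feasibility: ΣzᵢKᵢ = 1.263, Σzᵢ/Kᵢ = 1.881 — both > 1, two phases present.
Newton iteration, ψ⁰ = 0.5:
  ψ = 0.500: g = -0.2971, g' = -0.876 → ψ = 0.161
  ψ = 0.161: g = 0.0262, g' = -1.174 → ψ = 0.183
  ψ = 0.183: g = 0.0006, g' = -1.122 → ψ = 0.184
Converged at ψ = 0.184.
Compositions from xᵢ = zᵢ/(1+ψ(Kᵢ−1)), yᵢ = Kᵢxᵢ:
  1-butene: x = 0.142, y = 0.489
  n-butane: x = 0.062, y = 0.197
  chloroform: x = 0.389, y = 0.160
  methanol: x = 0.406, y = 0.154

ψ = 0.184, x_methanol = 0.406, y_methanol = 0.154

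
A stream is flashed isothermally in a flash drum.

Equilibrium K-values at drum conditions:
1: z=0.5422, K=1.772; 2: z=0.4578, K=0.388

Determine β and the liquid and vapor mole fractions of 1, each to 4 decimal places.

Material balance + equilibrium reduce to Σ zᵢ(Kᵢ−1)/(1+β(Kᵢ−1)) = 0.
g(0) = ΣzᵢKᵢ − 1 = 0.1384 and g(1) = 1 − Σzᵢ/Kᵢ = -0.4859, so a root lies in (0, 1).
Newton iteration, β⁰ = 0.38:
  β = 0.3800: g = -0.04144, g' = -0.4843 → β = 0.2944
  β = 0.2944: g = -0.00070, g' = -0.4697 → β = 0.2929
Converged at β = 0.2929.
Compositions from xᵢ = zᵢ/(1+β(Kᵢ−1)), yᵢ = Kᵢxᵢ:
  1: x = 0.4422, y = 0.7836
  2: x = 0.5578, y = 0.2164

β = 0.2929, x_1 = 0.4422, y_1 = 0.7836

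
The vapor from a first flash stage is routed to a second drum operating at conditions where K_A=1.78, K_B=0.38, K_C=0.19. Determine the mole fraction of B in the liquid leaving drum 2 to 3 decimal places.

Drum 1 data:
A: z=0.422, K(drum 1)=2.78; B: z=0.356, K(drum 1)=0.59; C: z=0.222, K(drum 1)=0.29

Drum 1:
Newton–Raphson from ψ₁ = 0.59:
  ψ₁ = 0.590: g = -0.0974, g' = -0.754 → ψ₁ = 0.461
  ψ₁ = 0.461: g = -0.0015, g' = -0.742 → ψ₁ = 0.459
Converged at ψ₁ = 0.459.
Drum-1 compositions:
  A: x = 0.232, y = 0.646
  B: x = 0.438, y = 0.259
  C: x = 0.329, y = 0.095
Drum-2 feed = drum-1 vapor: z₂ = (0.6458, 0.2587, 0.0955).
Drum 2:
Newton–Raphson from ψ₂ = 0.6:
  ψ₂ = 0.600: g = -0.0627, g' = -0.672 → ψ₂ = 0.507
  ψ₂ = 0.507: g = -0.0039, g' = -0.593 → ψ₂ = 0.500
Converged at ψ₂ = 0.500.
  A: x = 0.465, y = 0.827
  B: x = 0.375, y = 0.142
  C: x = 0.160, y = 0.030

x_B (drum 2) = 0.375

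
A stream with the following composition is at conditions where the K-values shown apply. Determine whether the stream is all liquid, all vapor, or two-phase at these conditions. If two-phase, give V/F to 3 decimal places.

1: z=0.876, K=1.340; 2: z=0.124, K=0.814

ΣzᵢKᵢ = 1.275; Σzᵢ/Kᵢ = 0.806.
Since Σzᵢ/Kᵢ < 1 the mixture is above its dew point — single vapor phase.

all vapor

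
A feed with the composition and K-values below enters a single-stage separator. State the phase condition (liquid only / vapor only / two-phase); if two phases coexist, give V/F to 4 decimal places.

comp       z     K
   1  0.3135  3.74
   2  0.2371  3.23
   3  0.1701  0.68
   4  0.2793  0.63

vapor only

ΣzᵢKᵢ = 2.2300; Σzᵢ/Kᵢ = 0.8507.
Since Σzᵢ/Kᵢ < 1 the mixture is above its dew point — single vapor phase.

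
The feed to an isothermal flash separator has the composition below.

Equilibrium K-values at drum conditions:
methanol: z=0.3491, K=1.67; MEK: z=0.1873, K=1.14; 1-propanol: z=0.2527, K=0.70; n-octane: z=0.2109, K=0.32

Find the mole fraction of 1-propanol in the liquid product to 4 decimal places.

Material balance + equilibrium reduce to Σ zᵢ(Kᵢ−1)/(1+V/F(Kᵢ−1)) = 0.
g(0) = ΣzᵢKᵢ − 1 = 0.0409 and g(1) = 1 − Σzᵢ/Kᵢ = -0.3934, so a root lies in (0, 1).
Newton–Raphson from V/F = 0.49:
  V/F = 0.4900: g = -0.10332, g' = -0.3426 → V/F = 0.1884
  V/F = 0.1884: g = -0.01162, g' = -0.2809 → V/F = 0.1471
  V/F = 0.1471: g = -0.00005, g' = -0.2787 → V/F = 0.1469
Converged at V/F = 0.1469.
Compositions from xᵢ = zᵢ/(1+V/F(Kᵢ−1)), yᵢ = Kᵢxᵢ:
  methanol: x = 0.3178, y = 0.5308
  MEK: x = 0.1835, y = 0.2092
  1-propanol: x = 0.2643, y = 0.1850
  n-octane: x = 0.2343, y = 0.0750

x_1-propanol = 0.2643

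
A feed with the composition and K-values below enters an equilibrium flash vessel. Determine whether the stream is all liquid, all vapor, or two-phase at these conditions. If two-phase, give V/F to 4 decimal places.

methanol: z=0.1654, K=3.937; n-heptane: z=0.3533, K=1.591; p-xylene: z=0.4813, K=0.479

ΣzᵢKᵢ = 1.4438; Σzᵢ/Kᵢ = 1.2689.
Both exceed 1, so a two-phase solution exists.
Rachford–Rice: g(ψ) = Σ zᵢ(Kᵢ−1)/(1+ψ(Kᵢ−1)) = 0.
Newton iteration, ψ⁰ = 0.5:
  ψ = 0.5000: g = 0.01887, g' = -0.5466 → ψ = 0.5345
  ψ = 0.5345: g = 0.00015, g' = -0.5383 → ψ = 0.5348
Converged at ψ = 0.5348.

two-phase, V/F = 0.5348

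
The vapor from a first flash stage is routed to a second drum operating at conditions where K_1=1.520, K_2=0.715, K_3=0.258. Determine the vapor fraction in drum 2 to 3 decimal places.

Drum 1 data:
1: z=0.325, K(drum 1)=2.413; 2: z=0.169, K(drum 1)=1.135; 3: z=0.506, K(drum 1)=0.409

V/F (drum 2) = 0.194

Drum 1:
Material balance + equilibrium reduce to Σ zᵢ(Kᵢ−1)/(1+ψ₁(Kᵢ−1)) = 0.
g(0) = ΣzᵢKᵢ − 1 = 0.183 and g(1) = 1 − Σzᵢ/Kᵢ = -0.521, so a root lies in (0, 1).
Newton iteration, ψ₁⁰ = 0.49:
  ψ₁ = 0.490: g = -0.1282, g' = -0.579 → ψ₁ = 0.269
  ψ₁ = 0.269: g = -0.0007, g' = -0.594 → ψ₁ = 0.268
Converged at ψ₁ = 0.268.
Drum-1 compositions:
  1: x = 0.236, y = 0.569
  2: x = 0.163, y = 0.185
  3: x = 0.601, y = 0.246
Drum-2 feed = drum-1 vapor: z₂ = (0.5690, 0.1851, 0.2458).
Drum 2:
Newton–Raphson from ψ₂ = 0.5:
  ψ₂ = 0.500: g = -0.1167, g' = -0.459 → ψ₂ = 0.246
  ψ₂ = 0.246: g = -0.0176, g' = -0.341 → ψ₂ = 0.195
  ψ₂ = 0.195: g = -0.0003, g' = -0.329 → ψ₂ = 0.194
Converged at ψ₂ = 0.194.
  1: x = 0.517, y = 0.786
  2: x = 0.196, y = 0.140
  3: x = 0.287, y = 0.074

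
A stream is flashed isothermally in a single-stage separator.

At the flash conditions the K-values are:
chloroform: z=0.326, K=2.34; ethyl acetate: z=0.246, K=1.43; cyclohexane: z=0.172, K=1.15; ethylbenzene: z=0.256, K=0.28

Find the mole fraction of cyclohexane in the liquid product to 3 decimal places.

Rachford–Rice: g(V/F) = Σ zᵢ(Kᵢ−1)/(1+V/F(Kᵢ−1)) = 0.
g(0) = ΣzᵢKᵢ − 1 = 0.384 and g(1) = 1 − Σzᵢ/Kᵢ = -0.375, so a root lies in (0, 1).
Iterate (Newton) starting at V/F = 0.5:
  V/F = 0.500: g = 0.0846, g' = -0.568 → V/F = 0.649
  V/F = 0.649: g = -0.0061, g' = -0.666 → V/F = 0.640
Converged at V/F = 0.640.
Compositions from xᵢ = zᵢ/(1+V/F(Kᵢ−1)), yᵢ = Kᵢxᵢ:
  chloroform: x = 0.176, y = 0.411
  ethyl acetate: x = 0.193, y = 0.276
  cyclohexane: x = 0.157, y = 0.180
  ethylbenzene: x = 0.475, y = 0.133

x_cyclohexane = 0.157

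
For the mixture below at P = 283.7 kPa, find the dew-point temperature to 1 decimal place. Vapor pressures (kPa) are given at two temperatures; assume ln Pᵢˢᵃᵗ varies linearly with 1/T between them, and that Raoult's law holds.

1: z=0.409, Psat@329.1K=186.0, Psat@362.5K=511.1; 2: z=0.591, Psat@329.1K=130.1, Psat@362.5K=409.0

Dew-point temperature: Σzᵢ·P/Pᵢˢᵃᵗ(T) = 1. Interpolate ln Pᵢˢᵃᵗ = aᵢ + bᵢ/T.
  T = 329.1 K: ΣzᵢP/Pᵢˢᵃᵗ = 1.9126
  T = 362.5 K: ΣzᵢP/Pᵢˢᵃᵗ = 0.6370
  T = 345.8 K: ΣzᵢP/Pᵢˢᵃᵗ = 1.0743
  T = 354.1 K: ΣzᵢP/Pᵢˢᵃᵗ = 0.8233
  T = 350.0 K: ΣzᵢP/Pᵢˢᵃᵗ = 0.9375
  T = 347.9 K: ΣzᵢP/Pᵢˢᵃᵗ = 1.0031
Interpolating between 347.9 K and 350.0 K gives T ≈ 348.0 K.

T = 348.0 K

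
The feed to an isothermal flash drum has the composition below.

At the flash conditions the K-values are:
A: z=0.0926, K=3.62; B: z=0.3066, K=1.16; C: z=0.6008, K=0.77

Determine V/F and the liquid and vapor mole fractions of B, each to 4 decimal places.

V/F = 0.4667, x_B = 0.2853, y_B = 0.3309

Newton–Raphson from V/F = 0.5:
  V/F = 0.5000: g = -0.00569, g' = -0.1664 → V/F = 0.4658
  V/F = 0.4658: g = 0.00015, g' = -0.1756 → V/F = 0.4667
Converged at V/F = 0.4667.
Compositions from xᵢ = zᵢ/(1+V/F(Kᵢ−1)), yᵢ = Kᵢxᵢ:
  A: x = 0.0417, y = 0.1508
  B: x = 0.2853, y = 0.3309
  C: x = 0.6730, y = 0.5182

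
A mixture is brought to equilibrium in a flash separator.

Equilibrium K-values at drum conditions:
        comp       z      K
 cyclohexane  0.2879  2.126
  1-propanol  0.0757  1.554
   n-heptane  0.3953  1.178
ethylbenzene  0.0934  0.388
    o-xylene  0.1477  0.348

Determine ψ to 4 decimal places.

ψ = 0.6932

Material balance + equilibrium reduce to Σ zᵢ(Kᵢ−1)/(1+ψ(Kᵢ−1)) = 0.
g(0) = ΣzᵢKᵢ − 1 = 0.2830 and g(1) = 1 − Σzᵢ/Kᵢ = -0.1848, so a root lies in (0, 1).
Newton–Raphson from ψ = 0.5:
  ψ = 0.5000: g = 0.07962, g' = -0.3851 → ψ = 0.7068
  ψ = 0.7068: g = -0.00617, g' = -0.4597 → ψ = 0.6933
  ψ = 0.6933: g = -0.00005, g' = -0.4518 → ψ = 0.6932
Converged at ψ = 0.6932.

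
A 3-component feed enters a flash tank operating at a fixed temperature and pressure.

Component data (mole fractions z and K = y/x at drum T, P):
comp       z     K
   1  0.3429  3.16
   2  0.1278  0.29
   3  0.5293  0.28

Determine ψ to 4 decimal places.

ψ = 0.1733

Let ψ = V/F and solve Σ zᵢ(Kᵢ−1)/(1+ψ(Kᵢ−1)) = 0.
Feasibility: ΣzᵢKᵢ = 1.2688, Σzᵢ/Kᵢ = 2.4396 — both > 1, two phases present.
Iterate (Newton) starting at ψ = 0.5:
  ψ = 0.5000: g = -0.38005, g' = -1.1945 → ψ = 0.1818
  ψ = 0.1818: g = -0.01091, g' = -1.2730 → ψ = 0.1733
Converged at ψ = 0.1733.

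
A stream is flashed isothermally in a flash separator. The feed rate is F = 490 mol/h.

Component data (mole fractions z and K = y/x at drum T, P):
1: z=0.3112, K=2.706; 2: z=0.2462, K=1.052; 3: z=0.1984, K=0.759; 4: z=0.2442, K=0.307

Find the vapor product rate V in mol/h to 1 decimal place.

Let ψ = V/F and solve Σ zᵢ(Kᵢ−1)/(1+ψ(Kᵢ−1)) = 0.
Feasibility: ΣzᵢKᵢ = 1.3267, Σzᵢ/Kᵢ = 1.4059 — both > 1, two phases present.
Newton iteration, ψ⁰ = 0.5:
  ψ = 0.5000: g = -0.01434, g' = -0.5539 → ψ = 0.4741
Converged at ψ = 0.4741.
Then V = ψ·F = 0.4741·490 = 232.3 mol/h and L = F − V = 257.7 mol/h.

V = 232.3 mol/h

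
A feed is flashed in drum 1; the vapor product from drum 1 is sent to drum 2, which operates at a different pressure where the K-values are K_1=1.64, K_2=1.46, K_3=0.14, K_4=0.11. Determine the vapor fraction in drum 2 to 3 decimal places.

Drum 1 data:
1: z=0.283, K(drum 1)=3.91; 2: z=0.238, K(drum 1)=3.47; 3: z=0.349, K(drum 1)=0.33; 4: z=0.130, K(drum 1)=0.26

V/F (drum 2) = 0.424

Drum 1:
Rachford–Rice: g(ψ₁) = Σ zᵢ(Kᵢ−1)/(1+ψ₁(Kᵢ−1)) = 0.
Check two-phase: ΣzᵢKᵢ = 2.081 > 1 and Σzᵢ/Kᵢ = 1.699 > 1, so g(0) = 1.081 > 0 and g(1) = -0.699 < 0.
Newton–Raphson from ψ₁ = 0.5:
  ψ₁ = 0.500: g = 0.0942, g' = -1.222 → ψ₁ = 0.577
  ψ₁ = 0.577: g = 0.0006, g' = -1.214 → ψ₁ = 0.578
Converged at ψ₁ = 0.578.
Drum-1 compositions:
  1: x = 0.106, y = 0.413
  2: x = 0.098, y = 0.340
  3: x = 0.569, y = 0.188
  4: x = 0.227, y = 0.059
Drum-2 feed = drum-1 vapor: z₂ = (0.4128, 0.3403, 0.1879, 0.0590).
Drum 2:
Rachford–Rice: g(ψ₂) = Σ zᵢ(Kᵢ−1)/(1+ψ₂(Kᵢ−1)) = 0.
g(0) = ΣzᵢKᵢ − 1 = 0.207 and g(1) = 1 − Σzᵢ/Kᵢ = -1.363, so a root lies in (0, 1).
Newton–Raphson from ψ₂ = 0.5:
  ψ₂ = 0.500: g = -0.0507, g' = -0.724 → ψ₂ = 0.430
  ψ₂ = 0.430: g = -0.0036, g' = -0.627 → ψ₂ = 0.424
Converged at ψ₂ = 0.424.
  1: x = 0.325, y = 0.532
  2: x = 0.285, y = 0.416
  3: x = 0.296, y = 0.041
  4: x = 0.095, y = 0.010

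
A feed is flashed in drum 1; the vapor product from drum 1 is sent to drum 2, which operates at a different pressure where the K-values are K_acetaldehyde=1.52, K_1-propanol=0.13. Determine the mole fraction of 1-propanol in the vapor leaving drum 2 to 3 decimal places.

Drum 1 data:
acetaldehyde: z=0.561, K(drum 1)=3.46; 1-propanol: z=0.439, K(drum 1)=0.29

y_1-propanol (drum 2) = 0.049

Drum 1:
Let ψ₁ = V/F and solve Σ zᵢ(Kᵢ−1)/(1+ψ₁(Kᵢ−1)) = 0.
Feasibility: ΣzᵢKᵢ = 2.068, Σzᵢ/Kᵢ = 1.676 — both > 1, two phases present.
Newton iteration, ψ₁⁰ = 0.69:
  ψ₁ = 0.690: g = -0.0994, g' = -1.317 → ψ₁ = 0.615
  ψ₁ = 0.615: g = -0.0035, g' = -1.235 → ψ₁ = 0.612
Converged at ψ₁ = 0.612.
Drum-1 compositions:
  acetaldehyde: x = 0.224, y = 0.775
  1-propanol: x = 0.776, y = 0.225
Drum-2 feed = drum-1 vapor: z₂ = (0.7750, 0.2250).
Drum 2:
Let ψ₂ = V/F and solve Σ zᵢ(Kᵢ−1)/(1+ψ₂(Kᵢ−1)) = 0.
Check two-phase: ΣzᵢKᵢ = 1.207 > 1 and Σzᵢ/Kᵢ = 2.241 > 1, so g(0) = 0.207 > 0 and g(1) = -1.241 < 0.
Iterate (Newton) starting at ψ₂ = 0.5:
  ψ₂ = 0.500: g = -0.0267, g' = -0.666 → ψ₂ = 0.460
  ψ₂ = 0.460: g = -0.0012, g' = -0.610 → ψ₂ = 0.458
Converged at ψ₂ = 0.458.
  acetaldehyde: x = 0.626, y = 0.951
  1-propanol: x = 0.374, y = 0.049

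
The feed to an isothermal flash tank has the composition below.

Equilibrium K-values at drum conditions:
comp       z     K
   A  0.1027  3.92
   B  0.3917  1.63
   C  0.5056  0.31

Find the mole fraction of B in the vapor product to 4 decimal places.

Let β = V/F and solve Σ zᵢ(Kᵢ−1)/(1+β(Kᵢ−1)) = 0.
Check two-phase: ΣzᵢKᵢ = 1.1978 > 1 and Σzᵢ/Kᵢ = 1.8975 > 1, so g(0) = 0.1978 > 0 and g(1) = -0.8975 < 0.
Newton–Raphson from β = 0.51:
  β = 0.5100: g = -0.23105, g' = -0.8035 → β = 0.2224
  β = 0.2224: g = -0.01387, g' = -0.7773 → β = 0.2046
  β = 0.2046: g = 0.00012, g' = -0.7915 → β = 0.2047
Converged at β = 0.2047.
Compositions from xᵢ = zᵢ/(1+β(Kᵢ−1)), yᵢ = Kᵢxᵢ:
  A: x = 0.0643, y = 0.2520
  B: x = 0.3469, y = 0.5655
  C: x = 0.5888, y = 0.1825

y_B = 0.5655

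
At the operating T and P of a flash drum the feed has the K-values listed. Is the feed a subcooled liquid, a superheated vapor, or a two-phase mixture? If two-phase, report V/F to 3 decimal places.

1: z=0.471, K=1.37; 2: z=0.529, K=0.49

subcooled liquid

ΣzᵢKᵢ = 0.904; Σzᵢ/Kᵢ = 1.423.
Since ΣzᵢKᵢ < 1 the mixture is below its bubble point — single liquid phase.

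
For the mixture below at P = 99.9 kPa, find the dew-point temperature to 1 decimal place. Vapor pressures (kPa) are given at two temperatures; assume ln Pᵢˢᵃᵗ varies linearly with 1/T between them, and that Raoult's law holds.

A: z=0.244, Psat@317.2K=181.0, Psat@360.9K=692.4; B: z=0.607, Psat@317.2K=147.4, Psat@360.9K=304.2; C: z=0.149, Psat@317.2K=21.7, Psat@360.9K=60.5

Dew-point temperature: Σzᵢ·P/Pᵢˢᵃᵗ(T) = 1. Interpolate ln Pᵢˢᵃᵗ = aᵢ + bᵢ/T.
  T = 317.2 K: ΣzᵢP/Pᵢˢᵃᵗ = 1.2320
  T = 360.9 K: ΣzᵢP/Pᵢˢᵃᵗ = 0.4806
  T = 339.0 K: ΣzᵢP/Pᵢˢᵃᵗ = 0.7440
  T = 328.1 K: ΣzᵢP/Pᵢˢᵃᵗ = 0.9482
  T = 322.6 K: ΣzᵢP/Pᵢˢᵃᵗ = 1.0794
  T = 325.4 K: ΣzᵢP/Pᵢˢᵃᵗ = 1.0098
Interpolating between 325.4 K and 328.1 K gives T ≈ 325.8 K.

T = 325.8 K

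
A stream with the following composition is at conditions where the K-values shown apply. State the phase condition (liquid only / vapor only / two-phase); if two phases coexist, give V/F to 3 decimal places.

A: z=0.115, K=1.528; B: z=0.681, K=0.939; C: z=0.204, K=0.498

ΣzᵢKᵢ = 0.917; Σzᵢ/Kᵢ = 1.210.
Since ΣzᵢKᵢ < 1 the mixture is below its bubble point — single liquid phase.

liquid only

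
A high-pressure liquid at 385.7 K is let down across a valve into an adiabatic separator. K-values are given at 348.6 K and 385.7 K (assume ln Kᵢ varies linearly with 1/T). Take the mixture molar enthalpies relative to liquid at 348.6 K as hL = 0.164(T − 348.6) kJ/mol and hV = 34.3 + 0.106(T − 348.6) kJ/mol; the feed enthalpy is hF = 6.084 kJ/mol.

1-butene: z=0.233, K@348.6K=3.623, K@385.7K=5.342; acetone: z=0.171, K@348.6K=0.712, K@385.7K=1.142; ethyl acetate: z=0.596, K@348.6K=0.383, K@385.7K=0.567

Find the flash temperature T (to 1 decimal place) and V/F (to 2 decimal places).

Adiabatic flash: solve Rachford–Rice at each trial T, then check hF = ψ·hV(T) + (1−ψ)·hL(T).
  T = 348.6 K: K = (3.623, 0.712, 0.383), RR gives ψ = 0.134, H_out = 4.600 kJ/mol
  T = 385.7 K: K = (5.342, 1.142, 0.567), RR gives ψ = 0.520, H_out = 22.806 kJ/mol
  T = 367.1 K: K = (4.440, 0.912, 0.470), RR gives ψ = 0.304, H_out = 13.140 kJ/mol
  T = 357.9 K: K = (4.024, 0.809, 0.426), RR gives ψ = 0.217, H_out = 8.864 kJ/mol
  T = 353.2 K: K = (3.819, 0.759, 0.404), RR gives ψ = 0.175, H_out = 6.714 kJ/mol
  T = 350.9 K: K = (3.720, 0.735, 0.393), RR gives ψ = 0.155, H_out = 5.660 kJ/mol
Linear interpolation between T = 350.9 (H_out = 5.660) and T = 353.2 (H_out = 6.714) on hF = 6.084 gives T ≈ 351.8 K, at which ψ = 0.16.

T = 351.8 K, V/F = 0.16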